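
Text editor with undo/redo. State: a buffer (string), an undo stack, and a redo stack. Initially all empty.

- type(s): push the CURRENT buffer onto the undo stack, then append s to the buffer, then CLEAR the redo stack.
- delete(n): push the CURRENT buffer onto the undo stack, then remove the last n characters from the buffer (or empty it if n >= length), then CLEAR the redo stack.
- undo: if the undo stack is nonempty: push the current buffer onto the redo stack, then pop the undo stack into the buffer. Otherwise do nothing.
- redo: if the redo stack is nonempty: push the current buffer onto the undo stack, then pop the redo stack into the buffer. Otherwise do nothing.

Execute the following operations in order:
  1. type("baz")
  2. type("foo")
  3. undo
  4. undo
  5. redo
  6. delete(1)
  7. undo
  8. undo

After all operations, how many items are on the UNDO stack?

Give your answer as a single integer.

After op 1 (type): buf='baz' undo_depth=1 redo_depth=0
After op 2 (type): buf='bazfoo' undo_depth=2 redo_depth=0
After op 3 (undo): buf='baz' undo_depth=1 redo_depth=1
After op 4 (undo): buf='(empty)' undo_depth=0 redo_depth=2
After op 5 (redo): buf='baz' undo_depth=1 redo_depth=1
After op 6 (delete): buf='ba' undo_depth=2 redo_depth=0
After op 7 (undo): buf='baz' undo_depth=1 redo_depth=1
After op 8 (undo): buf='(empty)' undo_depth=0 redo_depth=2

Answer: 0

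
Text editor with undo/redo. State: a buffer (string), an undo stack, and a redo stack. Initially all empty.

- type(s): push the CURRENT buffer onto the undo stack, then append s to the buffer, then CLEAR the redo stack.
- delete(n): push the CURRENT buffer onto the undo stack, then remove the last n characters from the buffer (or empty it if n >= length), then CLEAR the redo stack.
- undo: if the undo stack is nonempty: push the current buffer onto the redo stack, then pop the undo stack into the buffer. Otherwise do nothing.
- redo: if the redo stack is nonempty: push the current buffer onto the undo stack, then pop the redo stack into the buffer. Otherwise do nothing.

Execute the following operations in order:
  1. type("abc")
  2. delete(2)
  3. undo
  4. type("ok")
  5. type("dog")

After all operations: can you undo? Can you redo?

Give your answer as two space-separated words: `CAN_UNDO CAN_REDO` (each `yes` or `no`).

Answer: yes no

Derivation:
After op 1 (type): buf='abc' undo_depth=1 redo_depth=0
After op 2 (delete): buf='a' undo_depth=2 redo_depth=0
After op 3 (undo): buf='abc' undo_depth=1 redo_depth=1
After op 4 (type): buf='abcok' undo_depth=2 redo_depth=0
After op 5 (type): buf='abcokdog' undo_depth=3 redo_depth=0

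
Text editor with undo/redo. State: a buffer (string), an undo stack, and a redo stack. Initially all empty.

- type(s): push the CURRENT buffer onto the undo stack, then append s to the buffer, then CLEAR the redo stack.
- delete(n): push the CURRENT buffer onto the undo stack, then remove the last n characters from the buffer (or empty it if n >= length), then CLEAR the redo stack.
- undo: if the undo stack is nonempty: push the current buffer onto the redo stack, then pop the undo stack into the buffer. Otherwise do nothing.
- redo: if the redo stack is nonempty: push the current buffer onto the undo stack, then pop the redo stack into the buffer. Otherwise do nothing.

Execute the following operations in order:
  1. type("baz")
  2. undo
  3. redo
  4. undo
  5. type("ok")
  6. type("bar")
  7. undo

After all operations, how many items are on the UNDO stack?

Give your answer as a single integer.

After op 1 (type): buf='baz' undo_depth=1 redo_depth=0
After op 2 (undo): buf='(empty)' undo_depth=0 redo_depth=1
After op 3 (redo): buf='baz' undo_depth=1 redo_depth=0
After op 4 (undo): buf='(empty)' undo_depth=0 redo_depth=1
After op 5 (type): buf='ok' undo_depth=1 redo_depth=0
After op 6 (type): buf='okbar' undo_depth=2 redo_depth=0
After op 7 (undo): buf='ok' undo_depth=1 redo_depth=1

Answer: 1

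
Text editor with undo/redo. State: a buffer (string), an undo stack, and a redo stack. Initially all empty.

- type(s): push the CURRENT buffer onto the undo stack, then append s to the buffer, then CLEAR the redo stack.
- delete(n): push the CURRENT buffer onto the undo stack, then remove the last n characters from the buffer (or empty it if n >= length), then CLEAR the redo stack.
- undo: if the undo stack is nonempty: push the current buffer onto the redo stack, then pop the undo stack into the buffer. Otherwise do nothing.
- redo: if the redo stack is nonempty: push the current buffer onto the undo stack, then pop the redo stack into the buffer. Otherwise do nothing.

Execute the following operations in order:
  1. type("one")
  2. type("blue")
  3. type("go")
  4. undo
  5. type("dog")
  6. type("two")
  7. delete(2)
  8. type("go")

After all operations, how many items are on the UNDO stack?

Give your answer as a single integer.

Answer: 6

Derivation:
After op 1 (type): buf='one' undo_depth=1 redo_depth=0
After op 2 (type): buf='oneblue' undo_depth=2 redo_depth=0
After op 3 (type): buf='onebluego' undo_depth=3 redo_depth=0
After op 4 (undo): buf='oneblue' undo_depth=2 redo_depth=1
After op 5 (type): buf='onebluedog' undo_depth=3 redo_depth=0
After op 6 (type): buf='onebluedogtwo' undo_depth=4 redo_depth=0
After op 7 (delete): buf='onebluedogt' undo_depth=5 redo_depth=0
After op 8 (type): buf='onebluedogtgo' undo_depth=6 redo_depth=0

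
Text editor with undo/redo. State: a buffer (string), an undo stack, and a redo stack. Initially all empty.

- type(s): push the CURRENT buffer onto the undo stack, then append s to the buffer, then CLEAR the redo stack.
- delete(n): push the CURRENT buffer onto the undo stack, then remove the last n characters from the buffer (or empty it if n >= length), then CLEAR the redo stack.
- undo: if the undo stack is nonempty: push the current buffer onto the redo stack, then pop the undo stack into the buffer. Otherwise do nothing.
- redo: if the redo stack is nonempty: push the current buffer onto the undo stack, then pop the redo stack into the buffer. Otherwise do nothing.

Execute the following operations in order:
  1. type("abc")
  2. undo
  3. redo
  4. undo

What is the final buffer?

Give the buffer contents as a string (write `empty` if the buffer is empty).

Answer: empty

Derivation:
After op 1 (type): buf='abc' undo_depth=1 redo_depth=0
After op 2 (undo): buf='(empty)' undo_depth=0 redo_depth=1
After op 3 (redo): buf='abc' undo_depth=1 redo_depth=0
After op 4 (undo): buf='(empty)' undo_depth=0 redo_depth=1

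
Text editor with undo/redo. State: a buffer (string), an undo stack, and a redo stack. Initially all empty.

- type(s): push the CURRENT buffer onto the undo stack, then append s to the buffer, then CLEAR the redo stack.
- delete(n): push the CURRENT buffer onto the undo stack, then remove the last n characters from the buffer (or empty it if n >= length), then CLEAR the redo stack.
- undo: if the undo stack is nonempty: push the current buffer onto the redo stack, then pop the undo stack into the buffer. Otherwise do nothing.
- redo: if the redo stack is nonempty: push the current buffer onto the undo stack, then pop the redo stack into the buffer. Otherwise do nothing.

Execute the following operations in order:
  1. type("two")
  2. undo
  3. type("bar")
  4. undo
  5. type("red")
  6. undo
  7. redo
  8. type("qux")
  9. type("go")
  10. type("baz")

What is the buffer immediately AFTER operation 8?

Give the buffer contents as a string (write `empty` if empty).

After op 1 (type): buf='two' undo_depth=1 redo_depth=0
After op 2 (undo): buf='(empty)' undo_depth=0 redo_depth=1
After op 3 (type): buf='bar' undo_depth=1 redo_depth=0
After op 4 (undo): buf='(empty)' undo_depth=0 redo_depth=1
After op 5 (type): buf='red' undo_depth=1 redo_depth=0
After op 6 (undo): buf='(empty)' undo_depth=0 redo_depth=1
After op 7 (redo): buf='red' undo_depth=1 redo_depth=0
After op 8 (type): buf='redqux' undo_depth=2 redo_depth=0

Answer: redqux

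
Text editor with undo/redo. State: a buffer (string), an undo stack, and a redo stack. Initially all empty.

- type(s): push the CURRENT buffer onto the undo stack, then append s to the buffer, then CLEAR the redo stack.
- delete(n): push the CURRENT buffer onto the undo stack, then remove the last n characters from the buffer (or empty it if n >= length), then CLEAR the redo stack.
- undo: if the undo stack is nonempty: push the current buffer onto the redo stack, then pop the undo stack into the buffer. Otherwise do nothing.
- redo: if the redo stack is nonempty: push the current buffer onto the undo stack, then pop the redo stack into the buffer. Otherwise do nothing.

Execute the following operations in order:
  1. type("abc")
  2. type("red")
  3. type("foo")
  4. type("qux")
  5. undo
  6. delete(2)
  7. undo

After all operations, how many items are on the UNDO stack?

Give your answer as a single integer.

Answer: 3

Derivation:
After op 1 (type): buf='abc' undo_depth=1 redo_depth=0
After op 2 (type): buf='abcred' undo_depth=2 redo_depth=0
After op 3 (type): buf='abcredfoo' undo_depth=3 redo_depth=0
After op 4 (type): buf='abcredfooqux' undo_depth=4 redo_depth=0
After op 5 (undo): buf='abcredfoo' undo_depth=3 redo_depth=1
After op 6 (delete): buf='abcredf' undo_depth=4 redo_depth=0
After op 7 (undo): buf='abcredfoo' undo_depth=3 redo_depth=1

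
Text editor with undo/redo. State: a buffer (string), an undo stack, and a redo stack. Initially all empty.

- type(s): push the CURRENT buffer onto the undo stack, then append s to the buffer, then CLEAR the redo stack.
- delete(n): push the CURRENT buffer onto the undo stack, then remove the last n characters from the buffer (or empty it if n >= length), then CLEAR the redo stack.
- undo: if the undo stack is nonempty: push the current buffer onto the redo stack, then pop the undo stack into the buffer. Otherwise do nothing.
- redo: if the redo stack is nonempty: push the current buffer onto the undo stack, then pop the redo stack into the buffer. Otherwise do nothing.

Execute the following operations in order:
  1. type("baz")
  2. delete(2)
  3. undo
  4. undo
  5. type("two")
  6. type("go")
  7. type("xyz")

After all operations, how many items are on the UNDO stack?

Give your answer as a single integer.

After op 1 (type): buf='baz' undo_depth=1 redo_depth=0
After op 2 (delete): buf='b' undo_depth=2 redo_depth=0
After op 3 (undo): buf='baz' undo_depth=1 redo_depth=1
After op 4 (undo): buf='(empty)' undo_depth=0 redo_depth=2
After op 5 (type): buf='two' undo_depth=1 redo_depth=0
After op 6 (type): buf='twogo' undo_depth=2 redo_depth=0
After op 7 (type): buf='twogoxyz' undo_depth=3 redo_depth=0

Answer: 3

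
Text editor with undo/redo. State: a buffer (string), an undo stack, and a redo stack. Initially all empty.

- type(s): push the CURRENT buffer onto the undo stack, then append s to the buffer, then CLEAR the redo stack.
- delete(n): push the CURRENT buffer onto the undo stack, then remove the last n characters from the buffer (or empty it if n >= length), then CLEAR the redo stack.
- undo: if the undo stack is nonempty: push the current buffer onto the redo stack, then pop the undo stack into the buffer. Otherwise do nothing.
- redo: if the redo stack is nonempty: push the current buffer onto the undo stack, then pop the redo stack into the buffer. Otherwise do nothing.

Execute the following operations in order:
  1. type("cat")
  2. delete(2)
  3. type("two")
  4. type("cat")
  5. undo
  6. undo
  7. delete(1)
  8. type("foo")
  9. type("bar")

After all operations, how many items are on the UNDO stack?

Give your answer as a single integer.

After op 1 (type): buf='cat' undo_depth=1 redo_depth=0
After op 2 (delete): buf='c' undo_depth=2 redo_depth=0
After op 3 (type): buf='ctwo' undo_depth=3 redo_depth=0
After op 4 (type): buf='ctwocat' undo_depth=4 redo_depth=0
After op 5 (undo): buf='ctwo' undo_depth=3 redo_depth=1
After op 6 (undo): buf='c' undo_depth=2 redo_depth=2
After op 7 (delete): buf='(empty)' undo_depth=3 redo_depth=0
After op 8 (type): buf='foo' undo_depth=4 redo_depth=0
After op 9 (type): buf='foobar' undo_depth=5 redo_depth=0

Answer: 5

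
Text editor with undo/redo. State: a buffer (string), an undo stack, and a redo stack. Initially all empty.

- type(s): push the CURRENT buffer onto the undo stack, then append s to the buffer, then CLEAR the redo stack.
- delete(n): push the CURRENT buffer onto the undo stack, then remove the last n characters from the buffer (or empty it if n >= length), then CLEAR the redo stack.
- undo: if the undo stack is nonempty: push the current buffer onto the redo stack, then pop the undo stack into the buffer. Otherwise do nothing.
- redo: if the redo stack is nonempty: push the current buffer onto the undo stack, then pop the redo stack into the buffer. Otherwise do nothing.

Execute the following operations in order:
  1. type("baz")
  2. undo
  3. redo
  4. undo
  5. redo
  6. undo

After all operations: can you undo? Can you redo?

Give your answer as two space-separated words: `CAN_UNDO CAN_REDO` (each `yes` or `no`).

After op 1 (type): buf='baz' undo_depth=1 redo_depth=0
After op 2 (undo): buf='(empty)' undo_depth=0 redo_depth=1
After op 3 (redo): buf='baz' undo_depth=1 redo_depth=0
After op 4 (undo): buf='(empty)' undo_depth=0 redo_depth=1
After op 5 (redo): buf='baz' undo_depth=1 redo_depth=0
After op 6 (undo): buf='(empty)' undo_depth=0 redo_depth=1

Answer: no yes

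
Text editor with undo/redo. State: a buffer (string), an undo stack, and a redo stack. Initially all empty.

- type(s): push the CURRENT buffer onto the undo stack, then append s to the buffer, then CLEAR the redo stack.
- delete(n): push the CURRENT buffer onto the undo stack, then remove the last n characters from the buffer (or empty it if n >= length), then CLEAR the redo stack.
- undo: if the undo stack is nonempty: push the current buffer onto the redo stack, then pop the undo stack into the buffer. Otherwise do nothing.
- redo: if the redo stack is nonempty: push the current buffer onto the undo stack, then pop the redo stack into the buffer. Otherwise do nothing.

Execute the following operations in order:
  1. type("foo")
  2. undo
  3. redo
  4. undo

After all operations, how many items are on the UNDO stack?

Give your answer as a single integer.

Answer: 0

Derivation:
After op 1 (type): buf='foo' undo_depth=1 redo_depth=0
After op 2 (undo): buf='(empty)' undo_depth=0 redo_depth=1
After op 3 (redo): buf='foo' undo_depth=1 redo_depth=0
After op 4 (undo): buf='(empty)' undo_depth=0 redo_depth=1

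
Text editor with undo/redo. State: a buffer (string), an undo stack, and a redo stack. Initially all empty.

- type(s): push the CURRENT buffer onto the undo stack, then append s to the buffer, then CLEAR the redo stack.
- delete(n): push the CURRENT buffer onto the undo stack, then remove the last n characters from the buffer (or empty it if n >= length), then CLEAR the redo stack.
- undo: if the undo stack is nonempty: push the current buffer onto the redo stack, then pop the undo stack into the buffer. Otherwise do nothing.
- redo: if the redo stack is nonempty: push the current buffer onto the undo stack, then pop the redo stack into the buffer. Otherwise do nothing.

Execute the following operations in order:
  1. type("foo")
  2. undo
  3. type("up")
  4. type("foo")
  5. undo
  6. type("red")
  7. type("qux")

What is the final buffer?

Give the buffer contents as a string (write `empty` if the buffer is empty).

Answer: upredqux

Derivation:
After op 1 (type): buf='foo' undo_depth=1 redo_depth=0
After op 2 (undo): buf='(empty)' undo_depth=0 redo_depth=1
After op 3 (type): buf='up' undo_depth=1 redo_depth=0
After op 4 (type): buf='upfoo' undo_depth=2 redo_depth=0
After op 5 (undo): buf='up' undo_depth=1 redo_depth=1
After op 6 (type): buf='upred' undo_depth=2 redo_depth=0
After op 7 (type): buf='upredqux' undo_depth=3 redo_depth=0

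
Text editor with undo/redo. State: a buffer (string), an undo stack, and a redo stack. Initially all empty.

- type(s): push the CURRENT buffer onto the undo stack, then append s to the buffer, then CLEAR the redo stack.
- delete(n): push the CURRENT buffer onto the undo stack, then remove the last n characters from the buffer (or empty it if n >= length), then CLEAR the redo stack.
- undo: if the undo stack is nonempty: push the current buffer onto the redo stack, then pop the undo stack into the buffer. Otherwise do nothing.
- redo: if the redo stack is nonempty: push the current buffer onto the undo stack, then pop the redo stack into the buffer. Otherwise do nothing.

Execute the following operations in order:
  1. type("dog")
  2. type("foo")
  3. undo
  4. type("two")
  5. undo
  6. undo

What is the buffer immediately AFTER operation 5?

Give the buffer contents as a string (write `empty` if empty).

After op 1 (type): buf='dog' undo_depth=1 redo_depth=0
After op 2 (type): buf='dogfoo' undo_depth=2 redo_depth=0
After op 3 (undo): buf='dog' undo_depth=1 redo_depth=1
After op 4 (type): buf='dogtwo' undo_depth=2 redo_depth=0
After op 5 (undo): buf='dog' undo_depth=1 redo_depth=1

Answer: dog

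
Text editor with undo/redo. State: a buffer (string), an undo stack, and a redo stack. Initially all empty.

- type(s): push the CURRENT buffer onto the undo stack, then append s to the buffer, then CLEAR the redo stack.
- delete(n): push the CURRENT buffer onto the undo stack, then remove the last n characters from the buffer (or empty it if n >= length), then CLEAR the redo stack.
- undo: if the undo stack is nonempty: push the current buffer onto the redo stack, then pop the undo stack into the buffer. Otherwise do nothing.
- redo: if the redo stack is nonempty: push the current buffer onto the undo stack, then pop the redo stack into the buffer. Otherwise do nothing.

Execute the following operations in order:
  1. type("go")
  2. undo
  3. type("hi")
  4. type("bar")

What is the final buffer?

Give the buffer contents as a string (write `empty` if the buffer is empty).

Answer: hibar

Derivation:
After op 1 (type): buf='go' undo_depth=1 redo_depth=0
After op 2 (undo): buf='(empty)' undo_depth=0 redo_depth=1
After op 3 (type): buf='hi' undo_depth=1 redo_depth=0
After op 4 (type): buf='hibar' undo_depth=2 redo_depth=0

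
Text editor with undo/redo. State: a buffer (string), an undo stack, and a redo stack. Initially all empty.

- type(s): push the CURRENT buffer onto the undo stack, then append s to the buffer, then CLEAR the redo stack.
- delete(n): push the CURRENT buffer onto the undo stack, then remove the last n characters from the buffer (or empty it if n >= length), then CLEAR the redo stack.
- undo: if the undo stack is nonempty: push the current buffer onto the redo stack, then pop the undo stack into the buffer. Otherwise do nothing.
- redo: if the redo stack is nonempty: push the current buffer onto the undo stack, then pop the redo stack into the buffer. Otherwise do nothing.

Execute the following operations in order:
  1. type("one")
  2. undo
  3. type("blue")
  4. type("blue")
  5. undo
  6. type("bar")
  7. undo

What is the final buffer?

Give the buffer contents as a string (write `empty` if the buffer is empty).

Answer: blue

Derivation:
After op 1 (type): buf='one' undo_depth=1 redo_depth=0
After op 2 (undo): buf='(empty)' undo_depth=0 redo_depth=1
After op 3 (type): buf='blue' undo_depth=1 redo_depth=0
After op 4 (type): buf='blueblue' undo_depth=2 redo_depth=0
After op 5 (undo): buf='blue' undo_depth=1 redo_depth=1
After op 6 (type): buf='bluebar' undo_depth=2 redo_depth=0
After op 7 (undo): buf='blue' undo_depth=1 redo_depth=1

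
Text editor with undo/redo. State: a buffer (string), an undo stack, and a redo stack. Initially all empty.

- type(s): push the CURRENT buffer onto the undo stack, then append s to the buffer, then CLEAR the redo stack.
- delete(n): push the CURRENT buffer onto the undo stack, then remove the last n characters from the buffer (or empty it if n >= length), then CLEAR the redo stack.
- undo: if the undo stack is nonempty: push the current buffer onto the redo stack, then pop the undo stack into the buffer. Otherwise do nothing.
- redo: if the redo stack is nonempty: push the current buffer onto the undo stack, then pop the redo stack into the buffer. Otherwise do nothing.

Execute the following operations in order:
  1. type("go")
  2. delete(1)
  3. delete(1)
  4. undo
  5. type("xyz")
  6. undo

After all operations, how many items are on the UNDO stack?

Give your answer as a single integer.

After op 1 (type): buf='go' undo_depth=1 redo_depth=0
After op 2 (delete): buf='g' undo_depth=2 redo_depth=0
After op 3 (delete): buf='(empty)' undo_depth=3 redo_depth=0
After op 4 (undo): buf='g' undo_depth=2 redo_depth=1
After op 5 (type): buf='gxyz' undo_depth=3 redo_depth=0
After op 6 (undo): buf='g' undo_depth=2 redo_depth=1

Answer: 2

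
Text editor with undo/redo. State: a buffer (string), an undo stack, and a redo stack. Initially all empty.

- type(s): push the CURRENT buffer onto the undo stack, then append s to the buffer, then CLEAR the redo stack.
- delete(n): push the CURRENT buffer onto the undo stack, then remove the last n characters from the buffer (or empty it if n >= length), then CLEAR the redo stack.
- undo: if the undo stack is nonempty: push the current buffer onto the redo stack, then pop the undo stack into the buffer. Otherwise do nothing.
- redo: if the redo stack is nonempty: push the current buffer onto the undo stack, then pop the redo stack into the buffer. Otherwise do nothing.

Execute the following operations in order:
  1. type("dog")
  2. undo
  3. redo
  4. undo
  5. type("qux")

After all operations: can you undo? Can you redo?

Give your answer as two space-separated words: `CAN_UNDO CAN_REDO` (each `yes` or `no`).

Answer: yes no

Derivation:
After op 1 (type): buf='dog' undo_depth=1 redo_depth=0
After op 2 (undo): buf='(empty)' undo_depth=0 redo_depth=1
After op 3 (redo): buf='dog' undo_depth=1 redo_depth=0
After op 4 (undo): buf='(empty)' undo_depth=0 redo_depth=1
After op 5 (type): buf='qux' undo_depth=1 redo_depth=0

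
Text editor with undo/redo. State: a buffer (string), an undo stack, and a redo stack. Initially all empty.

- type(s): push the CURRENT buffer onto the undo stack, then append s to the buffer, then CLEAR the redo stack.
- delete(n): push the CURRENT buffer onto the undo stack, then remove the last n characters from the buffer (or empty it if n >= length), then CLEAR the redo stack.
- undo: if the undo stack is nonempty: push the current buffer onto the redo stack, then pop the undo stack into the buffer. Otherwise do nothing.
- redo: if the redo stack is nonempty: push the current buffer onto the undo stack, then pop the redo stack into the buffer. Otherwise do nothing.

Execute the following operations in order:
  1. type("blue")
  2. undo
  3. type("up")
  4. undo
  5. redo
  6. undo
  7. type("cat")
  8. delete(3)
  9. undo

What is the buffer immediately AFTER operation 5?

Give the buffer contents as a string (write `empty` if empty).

Answer: up

Derivation:
After op 1 (type): buf='blue' undo_depth=1 redo_depth=0
After op 2 (undo): buf='(empty)' undo_depth=0 redo_depth=1
After op 3 (type): buf='up' undo_depth=1 redo_depth=0
After op 4 (undo): buf='(empty)' undo_depth=0 redo_depth=1
After op 5 (redo): buf='up' undo_depth=1 redo_depth=0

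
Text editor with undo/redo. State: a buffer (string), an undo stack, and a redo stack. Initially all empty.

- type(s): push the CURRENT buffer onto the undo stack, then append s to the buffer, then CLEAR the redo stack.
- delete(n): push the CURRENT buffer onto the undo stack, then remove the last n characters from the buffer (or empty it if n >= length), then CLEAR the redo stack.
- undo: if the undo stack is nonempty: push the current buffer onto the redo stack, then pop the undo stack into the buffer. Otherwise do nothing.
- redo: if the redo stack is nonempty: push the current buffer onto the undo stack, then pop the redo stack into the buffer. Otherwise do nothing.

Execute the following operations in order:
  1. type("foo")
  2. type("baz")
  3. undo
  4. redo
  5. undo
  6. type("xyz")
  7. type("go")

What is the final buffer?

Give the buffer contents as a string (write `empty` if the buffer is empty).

After op 1 (type): buf='foo' undo_depth=1 redo_depth=0
After op 2 (type): buf='foobaz' undo_depth=2 redo_depth=0
After op 3 (undo): buf='foo' undo_depth=1 redo_depth=1
After op 4 (redo): buf='foobaz' undo_depth=2 redo_depth=0
After op 5 (undo): buf='foo' undo_depth=1 redo_depth=1
After op 6 (type): buf='fooxyz' undo_depth=2 redo_depth=0
After op 7 (type): buf='fooxyzgo' undo_depth=3 redo_depth=0

Answer: fooxyzgo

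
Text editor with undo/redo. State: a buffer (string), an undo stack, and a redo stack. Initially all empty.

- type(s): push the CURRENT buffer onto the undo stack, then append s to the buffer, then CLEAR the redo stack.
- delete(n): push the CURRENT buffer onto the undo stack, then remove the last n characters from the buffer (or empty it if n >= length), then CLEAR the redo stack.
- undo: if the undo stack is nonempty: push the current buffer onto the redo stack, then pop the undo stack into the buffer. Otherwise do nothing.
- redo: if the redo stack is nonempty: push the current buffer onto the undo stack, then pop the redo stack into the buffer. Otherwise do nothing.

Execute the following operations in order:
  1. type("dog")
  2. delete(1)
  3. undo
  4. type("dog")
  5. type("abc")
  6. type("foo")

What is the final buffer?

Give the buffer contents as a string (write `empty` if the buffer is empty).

After op 1 (type): buf='dog' undo_depth=1 redo_depth=0
After op 2 (delete): buf='do' undo_depth=2 redo_depth=0
After op 3 (undo): buf='dog' undo_depth=1 redo_depth=1
After op 4 (type): buf='dogdog' undo_depth=2 redo_depth=0
After op 5 (type): buf='dogdogabc' undo_depth=3 redo_depth=0
After op 6 (type): buf='dogdogabcfoo' undo_depth=4 redo_depth=0

Answer: dogdogabcfoo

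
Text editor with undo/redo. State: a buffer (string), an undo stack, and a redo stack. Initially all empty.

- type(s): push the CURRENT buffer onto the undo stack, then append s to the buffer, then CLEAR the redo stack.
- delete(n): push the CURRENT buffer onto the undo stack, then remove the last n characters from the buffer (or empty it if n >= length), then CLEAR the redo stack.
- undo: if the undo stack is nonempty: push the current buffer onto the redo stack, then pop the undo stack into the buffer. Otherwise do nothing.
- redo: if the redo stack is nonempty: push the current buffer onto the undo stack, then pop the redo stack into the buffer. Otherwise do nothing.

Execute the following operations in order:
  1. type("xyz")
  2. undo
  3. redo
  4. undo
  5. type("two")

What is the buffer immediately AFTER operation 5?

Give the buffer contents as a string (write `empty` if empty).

After op 1 (type): buf='xyz' undo_depth=1 redo_depth=0
After op 2 (undo): buf='(empty)' undo_depth=0 redo_depth=1
After op 3 (redo): buf='xyz' undo_depth=1 redo_depth=0
After op 4 (undo): buf='(empty)' undo_depth=0 redo_depth=1
After op 5 (type): buf='two' undo_depth=1 redo_depth=0

Answer: two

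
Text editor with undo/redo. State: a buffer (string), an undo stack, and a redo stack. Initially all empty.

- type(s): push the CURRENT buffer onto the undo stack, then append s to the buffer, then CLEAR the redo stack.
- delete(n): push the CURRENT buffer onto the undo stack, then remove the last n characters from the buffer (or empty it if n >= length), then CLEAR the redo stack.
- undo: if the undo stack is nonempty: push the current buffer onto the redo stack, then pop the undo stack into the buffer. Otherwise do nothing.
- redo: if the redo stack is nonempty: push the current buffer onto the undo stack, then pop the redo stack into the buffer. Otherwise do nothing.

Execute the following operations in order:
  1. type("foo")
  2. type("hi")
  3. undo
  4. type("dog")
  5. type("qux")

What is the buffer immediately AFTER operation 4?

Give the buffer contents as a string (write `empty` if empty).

After op 1 (type): buf='foo' undo_depth=1 redo_depth=0
After op 2 (type): buf='foohi' undo_depth=2 redo_depth=0
After op 3 (undo): buf='foo' undo_depth=1 redo_depth=1
After op 4 (type): buf='foodog' undo_depth=2 redo_depth=0

Answer: foodog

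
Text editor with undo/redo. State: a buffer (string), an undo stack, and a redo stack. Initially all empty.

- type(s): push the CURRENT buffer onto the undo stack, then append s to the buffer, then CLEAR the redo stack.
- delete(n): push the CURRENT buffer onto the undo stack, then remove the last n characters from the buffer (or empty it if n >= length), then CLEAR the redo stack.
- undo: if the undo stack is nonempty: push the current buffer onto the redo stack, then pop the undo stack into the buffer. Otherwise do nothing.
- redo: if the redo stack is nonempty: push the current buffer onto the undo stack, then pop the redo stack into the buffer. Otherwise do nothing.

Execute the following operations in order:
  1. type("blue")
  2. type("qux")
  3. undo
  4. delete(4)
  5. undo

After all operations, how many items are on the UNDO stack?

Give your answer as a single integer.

After op 1 (type): buf='blue' undo_depth=1 redo_depth=0
After op 2 (type): buf='bluequx' undo_depth=2 redo_depth=0
After op 3 (undo): buf='blue' undo_depth=1 redo_depth=1
After op 4 (delete): buf='(empty)' undo_depth=2 redo_depth=0
After op 5 (undo): buf='blue' undo_depth=1 redo_depth=1

Answer: 1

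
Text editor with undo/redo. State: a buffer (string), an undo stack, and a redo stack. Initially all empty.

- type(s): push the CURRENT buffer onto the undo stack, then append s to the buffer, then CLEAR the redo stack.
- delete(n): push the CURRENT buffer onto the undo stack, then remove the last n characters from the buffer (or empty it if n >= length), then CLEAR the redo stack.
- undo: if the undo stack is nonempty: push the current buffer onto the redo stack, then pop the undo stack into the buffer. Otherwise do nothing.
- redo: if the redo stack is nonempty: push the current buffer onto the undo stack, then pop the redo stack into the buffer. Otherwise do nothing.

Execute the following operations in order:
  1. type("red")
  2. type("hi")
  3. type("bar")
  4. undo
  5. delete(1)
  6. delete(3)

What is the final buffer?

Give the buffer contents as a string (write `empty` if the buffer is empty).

After op 1 (type): buf='red' undo_depth=1 redo_depth=0
After op 2 (type): buf='redhi' undo_depth=2 redo_depth=0
After op 3 (type): buf='redhibar' undo_depth=3 redo_depth=0
After op 4 (undo): buf='redhi' undo_depth=2 redo_depth=1
After op 5 (delete): buf='redh' undo_depth=3 redo_depth=0
After op 6 (delete): buf='r' undo_depth=4 redo_depth=0

Answer: r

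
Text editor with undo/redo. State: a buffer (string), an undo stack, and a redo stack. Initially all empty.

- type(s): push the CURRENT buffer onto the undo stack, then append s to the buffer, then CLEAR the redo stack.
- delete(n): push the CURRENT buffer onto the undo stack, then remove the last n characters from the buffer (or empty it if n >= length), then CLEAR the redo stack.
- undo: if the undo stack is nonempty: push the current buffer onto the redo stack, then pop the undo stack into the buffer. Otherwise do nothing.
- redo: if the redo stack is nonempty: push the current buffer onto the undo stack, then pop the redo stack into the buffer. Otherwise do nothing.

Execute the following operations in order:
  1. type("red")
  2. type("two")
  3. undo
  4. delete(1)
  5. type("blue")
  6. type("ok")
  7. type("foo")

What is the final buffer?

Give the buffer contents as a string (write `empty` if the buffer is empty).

Answer: reblueokfoo

Derivation:
After op 1 (type): buf='red' undo_depth=1 redo_depth=0
After op 2 (type): buf='redtwo' undo_depth=2 redo_depth=0
After op 3 (undo): buf='red' undo_depth=1 redo_depth=1
After op 4 (delete): buf='re' undo_depth=2 redo_depth=0
After op 5 (type): buf='reblue' undo_depth=3 redo_depth=0
After op 6 (type): buf='reblueok' undo_depth=4 redo_depth=0
After op 7 (type): buf='reblueokfoo' undo_depth=5 redo_depth=0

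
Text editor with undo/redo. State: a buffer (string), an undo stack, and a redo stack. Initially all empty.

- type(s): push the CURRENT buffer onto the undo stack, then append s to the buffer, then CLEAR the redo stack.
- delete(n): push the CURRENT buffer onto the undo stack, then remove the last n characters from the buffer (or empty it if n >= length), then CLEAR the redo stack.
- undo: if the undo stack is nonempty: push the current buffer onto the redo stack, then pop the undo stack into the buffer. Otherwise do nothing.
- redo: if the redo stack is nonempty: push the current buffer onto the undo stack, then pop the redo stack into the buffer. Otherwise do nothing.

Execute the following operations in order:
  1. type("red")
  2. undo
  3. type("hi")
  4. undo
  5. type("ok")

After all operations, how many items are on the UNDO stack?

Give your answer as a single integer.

After op 1 (type): buf='red' undo_depth=1 redo_depth=0
After op 2 (undo): buf='(empty)' undo_depth=0 redo_depth=1
After op 3 (type): buf='hi' undo_depth=1 redo_depth=0
After op 4 (undo): buf='(empty)' undo_depth=0 redo_depth=1
After op 5 (type): buf='ok' undo_depth=1 redo_depth=0

Answer: 1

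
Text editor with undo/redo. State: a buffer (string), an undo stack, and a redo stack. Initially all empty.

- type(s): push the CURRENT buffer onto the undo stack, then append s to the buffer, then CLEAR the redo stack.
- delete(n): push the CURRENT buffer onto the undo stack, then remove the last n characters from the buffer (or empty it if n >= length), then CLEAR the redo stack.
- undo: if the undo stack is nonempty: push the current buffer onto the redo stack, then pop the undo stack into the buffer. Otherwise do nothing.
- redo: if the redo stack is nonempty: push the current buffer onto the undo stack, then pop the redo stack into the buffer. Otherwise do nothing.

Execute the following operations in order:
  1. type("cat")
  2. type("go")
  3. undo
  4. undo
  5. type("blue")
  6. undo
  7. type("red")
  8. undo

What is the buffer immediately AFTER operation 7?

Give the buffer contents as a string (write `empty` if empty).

Answer: red

Derivation:
After op 1 (type): buf='cat' undo_depth=1 redo_depth=0
After op 2 (type): buf='catgo' undo_depth=2 redo_depth=0
After op 3 (undo): buf='cat' undo_depth=1 redo_depth=1
After op 4 (undo): buf='(empty)' undo_depth=0 redo_depth=2
After op 5 (type): buf='blue' undo_depth=1 redo_depth=0
After op 6 (undo): buf='(empty)' undo_depth=0 redo_depth=1
After op 7 (type): buf='red' undo_depth=1 redo_depth=0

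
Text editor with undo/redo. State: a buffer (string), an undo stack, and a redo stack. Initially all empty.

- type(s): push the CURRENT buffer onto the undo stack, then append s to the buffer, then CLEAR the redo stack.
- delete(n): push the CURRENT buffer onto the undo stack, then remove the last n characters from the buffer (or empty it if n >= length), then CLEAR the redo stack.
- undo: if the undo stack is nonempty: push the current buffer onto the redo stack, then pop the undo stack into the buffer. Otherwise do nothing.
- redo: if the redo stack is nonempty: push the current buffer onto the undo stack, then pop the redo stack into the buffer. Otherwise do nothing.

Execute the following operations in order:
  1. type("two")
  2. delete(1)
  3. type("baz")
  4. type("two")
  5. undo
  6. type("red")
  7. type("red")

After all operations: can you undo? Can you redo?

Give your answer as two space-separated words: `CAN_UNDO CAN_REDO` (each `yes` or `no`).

Answer: yes no

Derivation:
After op 1 (type): buf='two' undo_depth=1 redo_depth=0
After op 2 (delete): buf='tw' undo_depth=2 redo_depth=0
After op 3 (type): buf='twbaz' undo_depth=3 redo_depth=0
After op 4 (type): buf='twbaztwo' undo_depth=4 redo_depth=0
After op 5 (undo): buf='twbaz' undo_depth=3 redo_depth=1
After op 6 (type): buf='twbazred' undo_depth=4 redo_depth=0
After op 7 (type): buf='twbazredred' undo_depth=5 redo_depth=0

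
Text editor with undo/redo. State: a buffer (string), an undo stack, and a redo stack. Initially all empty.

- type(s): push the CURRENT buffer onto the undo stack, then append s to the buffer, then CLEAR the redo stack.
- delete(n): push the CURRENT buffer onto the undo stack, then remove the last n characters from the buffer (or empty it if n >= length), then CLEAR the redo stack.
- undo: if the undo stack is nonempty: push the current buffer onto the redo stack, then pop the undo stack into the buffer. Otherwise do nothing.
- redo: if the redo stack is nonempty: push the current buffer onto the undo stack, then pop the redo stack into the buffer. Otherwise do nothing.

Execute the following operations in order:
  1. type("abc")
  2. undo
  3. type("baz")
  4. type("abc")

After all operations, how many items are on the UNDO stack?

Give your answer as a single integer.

After op 1 (type): buf='abc' undo_depth=1 redo_depth=0
After op 2 (undo): buf='(empty)' undo_depth=0 redo_depth=1
After op 3 (type): buf='baz' undo_depth=1 redo_depth=0
After op 4 (type): buf='bazabc' undo_depth=2 redo_depth=0

Answer: 2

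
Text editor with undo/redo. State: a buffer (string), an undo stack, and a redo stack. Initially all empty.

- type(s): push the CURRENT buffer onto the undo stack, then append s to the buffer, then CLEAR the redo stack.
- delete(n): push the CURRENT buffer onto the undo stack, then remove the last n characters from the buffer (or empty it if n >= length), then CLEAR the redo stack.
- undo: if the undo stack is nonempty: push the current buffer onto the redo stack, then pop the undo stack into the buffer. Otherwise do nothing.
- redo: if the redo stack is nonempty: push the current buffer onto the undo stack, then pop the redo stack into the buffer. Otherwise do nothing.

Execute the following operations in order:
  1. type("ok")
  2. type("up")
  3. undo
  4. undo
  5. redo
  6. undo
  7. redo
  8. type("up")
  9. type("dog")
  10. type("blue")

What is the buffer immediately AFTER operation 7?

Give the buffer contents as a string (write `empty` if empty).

Answer: ok

Derivation:
After op 1 (type): buf='ok' undo_depth=1 redo_depth=0
After op 2 (type): buf='okup' undo_depth=2 redo_depth=0
After op 3 (undo): buf='ok' undo_depth=1 redo_depth=1
After op 4 (undo): buf='(empty)' undo_depth=0 redo_depth=2
After op 5 (redo): buf='ok' undo_depth=1 redo_depth=1
After op 6 (undo): buf='(empty)' undo_depth=0 redo_depth=2
After op 7 (redo): buf='ok' undo_depth=1 redo_depth=1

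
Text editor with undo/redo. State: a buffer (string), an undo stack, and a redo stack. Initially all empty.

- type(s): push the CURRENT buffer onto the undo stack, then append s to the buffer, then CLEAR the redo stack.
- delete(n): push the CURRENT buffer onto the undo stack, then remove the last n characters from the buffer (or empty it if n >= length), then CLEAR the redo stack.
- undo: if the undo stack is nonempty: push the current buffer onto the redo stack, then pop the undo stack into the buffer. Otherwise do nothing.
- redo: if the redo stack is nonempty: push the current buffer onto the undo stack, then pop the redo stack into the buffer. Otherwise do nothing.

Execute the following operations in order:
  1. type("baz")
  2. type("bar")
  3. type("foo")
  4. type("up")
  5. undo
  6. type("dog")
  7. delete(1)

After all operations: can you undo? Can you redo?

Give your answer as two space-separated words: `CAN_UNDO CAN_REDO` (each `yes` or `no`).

Answer: yes no

Derivation:
After op 1 (type): buf='baz' undo_depth=1 redo_depth=0
After op 2 (type): buf='bazbar' undo_depth=2 redo_depth=0
After op 3 (type): buf='bazbarfoo' undo_depth=3 redo_depth=0
After op 4 (type): buf='bazbarfooup' undo_depth=4 redo_depth=0
After op 5 (undo): buf='bazbarfoo' undo_depth=3 redo_depth=1
After op 6 (type): buf='bazbarfoodog' undo_depth=4 redo_depth=0
After op 7 (delete): buf='bazbarfoodo' undo_depth=5 redo_depth=0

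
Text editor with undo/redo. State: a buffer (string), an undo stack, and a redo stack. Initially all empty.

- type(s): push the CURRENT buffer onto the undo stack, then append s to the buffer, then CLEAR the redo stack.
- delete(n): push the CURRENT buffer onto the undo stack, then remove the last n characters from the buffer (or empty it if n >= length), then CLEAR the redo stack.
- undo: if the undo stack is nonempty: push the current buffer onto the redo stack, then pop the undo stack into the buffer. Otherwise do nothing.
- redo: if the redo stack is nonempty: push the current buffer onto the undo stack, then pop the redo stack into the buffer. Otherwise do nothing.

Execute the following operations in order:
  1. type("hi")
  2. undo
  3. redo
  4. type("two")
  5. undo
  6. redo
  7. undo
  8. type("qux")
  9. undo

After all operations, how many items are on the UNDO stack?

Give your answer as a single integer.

After op 1 (type): buf='hi' undo_depth=1 redo_depth=0
After op 2 (undo): buf='(empty)' undo_depth=0 redo_depth=1
After op 3 (redo): buf='hi' undo_depth=1 redo_depth=0
After op 4 (type): buf='hitwo' undo_depth=2 redo_depth=0
After op 5 (undo): buf='hi' undo_depth=1 redo_depth=1
After op 6 (redo): buf='hitwo' undo_depth=2 redo_depth=0
After op 7 (undo): buf='hi' undo_depth=1 redo_depth=1
After op 8 (type): buf='hiqux' undo_depth=2 redo_depth=0
After op 9 (undo): buf='hi' undo_depth=1 redo_depth=1

Answer: 1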